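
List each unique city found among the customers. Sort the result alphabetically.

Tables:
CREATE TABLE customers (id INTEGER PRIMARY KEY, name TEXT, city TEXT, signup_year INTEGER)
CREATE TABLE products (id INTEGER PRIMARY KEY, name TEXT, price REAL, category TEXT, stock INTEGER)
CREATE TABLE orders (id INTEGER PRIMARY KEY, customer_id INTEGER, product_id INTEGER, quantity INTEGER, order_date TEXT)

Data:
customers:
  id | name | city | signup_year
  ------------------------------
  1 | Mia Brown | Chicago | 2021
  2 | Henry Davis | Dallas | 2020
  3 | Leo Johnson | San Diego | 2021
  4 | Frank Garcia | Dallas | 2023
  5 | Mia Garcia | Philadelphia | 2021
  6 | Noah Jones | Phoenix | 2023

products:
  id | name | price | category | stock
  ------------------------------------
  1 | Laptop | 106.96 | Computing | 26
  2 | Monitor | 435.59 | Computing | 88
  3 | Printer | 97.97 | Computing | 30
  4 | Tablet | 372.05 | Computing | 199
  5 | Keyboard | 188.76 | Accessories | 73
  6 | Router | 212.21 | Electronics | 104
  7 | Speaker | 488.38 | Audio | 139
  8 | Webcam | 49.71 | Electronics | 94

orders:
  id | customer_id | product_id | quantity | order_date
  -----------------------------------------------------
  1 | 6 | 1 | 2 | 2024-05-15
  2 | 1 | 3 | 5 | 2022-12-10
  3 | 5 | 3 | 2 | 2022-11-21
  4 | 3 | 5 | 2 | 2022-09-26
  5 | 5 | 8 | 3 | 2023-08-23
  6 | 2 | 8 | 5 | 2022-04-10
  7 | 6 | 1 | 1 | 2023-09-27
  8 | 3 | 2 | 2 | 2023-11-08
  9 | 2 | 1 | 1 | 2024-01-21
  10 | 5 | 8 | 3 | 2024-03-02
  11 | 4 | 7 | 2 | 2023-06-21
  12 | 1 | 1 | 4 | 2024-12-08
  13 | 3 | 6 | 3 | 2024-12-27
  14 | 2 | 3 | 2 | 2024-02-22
SELECT DISTINCT city FROM customers ORDER BY city

Execution result:
city
Chicago
Dallas
Philadelphia
Phoenix
San Diego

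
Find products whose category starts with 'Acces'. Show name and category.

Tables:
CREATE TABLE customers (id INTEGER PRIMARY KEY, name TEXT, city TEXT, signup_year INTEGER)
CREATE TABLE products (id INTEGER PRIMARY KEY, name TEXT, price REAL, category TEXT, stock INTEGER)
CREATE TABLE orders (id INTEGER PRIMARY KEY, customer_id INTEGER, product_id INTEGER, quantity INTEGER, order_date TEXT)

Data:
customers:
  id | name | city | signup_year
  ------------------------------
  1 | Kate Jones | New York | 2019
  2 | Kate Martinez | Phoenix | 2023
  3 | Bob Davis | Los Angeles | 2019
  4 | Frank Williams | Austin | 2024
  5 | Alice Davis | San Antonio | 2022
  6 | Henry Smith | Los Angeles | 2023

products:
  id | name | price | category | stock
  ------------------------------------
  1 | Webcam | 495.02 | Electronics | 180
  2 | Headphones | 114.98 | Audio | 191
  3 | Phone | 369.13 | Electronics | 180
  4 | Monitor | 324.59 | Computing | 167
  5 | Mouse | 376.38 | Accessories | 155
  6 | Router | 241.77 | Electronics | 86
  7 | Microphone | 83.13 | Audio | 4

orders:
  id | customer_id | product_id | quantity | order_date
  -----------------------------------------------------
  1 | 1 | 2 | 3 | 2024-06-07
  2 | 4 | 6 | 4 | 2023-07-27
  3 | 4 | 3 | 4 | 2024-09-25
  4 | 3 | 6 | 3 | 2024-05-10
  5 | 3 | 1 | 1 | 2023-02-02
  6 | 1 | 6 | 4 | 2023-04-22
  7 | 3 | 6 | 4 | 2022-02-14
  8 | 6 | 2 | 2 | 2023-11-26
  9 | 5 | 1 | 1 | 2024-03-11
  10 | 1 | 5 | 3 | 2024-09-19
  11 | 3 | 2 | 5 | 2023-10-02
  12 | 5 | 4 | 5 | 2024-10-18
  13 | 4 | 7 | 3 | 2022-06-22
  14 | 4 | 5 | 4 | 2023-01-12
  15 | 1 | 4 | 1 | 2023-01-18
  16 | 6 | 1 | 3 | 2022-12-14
SELECT name, category FROM products WHERE category LIKE 'Acces%'

Execution result:
name | category
Mouse | Accessories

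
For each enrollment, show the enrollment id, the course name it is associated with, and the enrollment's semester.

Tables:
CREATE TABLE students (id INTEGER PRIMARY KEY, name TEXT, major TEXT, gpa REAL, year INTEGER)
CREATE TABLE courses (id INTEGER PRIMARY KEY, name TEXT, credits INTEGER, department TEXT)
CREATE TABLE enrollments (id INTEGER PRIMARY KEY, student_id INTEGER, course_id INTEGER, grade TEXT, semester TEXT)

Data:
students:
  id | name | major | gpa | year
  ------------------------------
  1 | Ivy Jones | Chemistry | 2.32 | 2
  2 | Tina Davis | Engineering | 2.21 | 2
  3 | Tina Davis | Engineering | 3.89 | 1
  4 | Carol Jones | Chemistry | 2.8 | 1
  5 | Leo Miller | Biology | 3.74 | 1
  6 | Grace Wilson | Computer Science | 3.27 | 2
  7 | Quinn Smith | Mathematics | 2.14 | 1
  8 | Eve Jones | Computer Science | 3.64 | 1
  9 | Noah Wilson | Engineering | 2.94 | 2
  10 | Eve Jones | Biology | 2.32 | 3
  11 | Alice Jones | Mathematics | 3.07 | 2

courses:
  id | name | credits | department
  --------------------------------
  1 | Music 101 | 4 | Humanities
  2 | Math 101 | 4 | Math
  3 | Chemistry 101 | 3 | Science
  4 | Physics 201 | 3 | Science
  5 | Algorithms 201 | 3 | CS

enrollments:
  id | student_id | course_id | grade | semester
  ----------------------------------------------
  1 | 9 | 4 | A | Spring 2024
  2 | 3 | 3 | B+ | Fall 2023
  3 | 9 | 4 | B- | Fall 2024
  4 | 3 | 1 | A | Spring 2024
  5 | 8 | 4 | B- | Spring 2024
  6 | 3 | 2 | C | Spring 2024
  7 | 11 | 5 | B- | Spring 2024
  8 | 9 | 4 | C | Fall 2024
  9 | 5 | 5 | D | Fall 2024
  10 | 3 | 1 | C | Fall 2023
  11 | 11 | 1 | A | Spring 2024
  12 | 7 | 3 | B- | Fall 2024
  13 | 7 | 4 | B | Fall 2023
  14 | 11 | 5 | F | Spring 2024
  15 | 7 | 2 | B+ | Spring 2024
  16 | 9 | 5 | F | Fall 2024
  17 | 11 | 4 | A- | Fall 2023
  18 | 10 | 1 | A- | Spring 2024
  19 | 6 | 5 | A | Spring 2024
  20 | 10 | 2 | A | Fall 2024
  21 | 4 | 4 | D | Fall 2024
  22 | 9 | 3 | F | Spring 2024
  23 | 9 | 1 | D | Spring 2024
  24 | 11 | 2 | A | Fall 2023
SELECT c.id, p.name AS course, c.semester FROM enrollments c JOIN courses p ON c.course_id = p.id

Execution result:
id | course | semester
1 | Physics 201 | Spring 2024
2 | Chemistry 101 | Fall 2023
3 | Physics 201 | Fall 2024
4 | Music 101 | Spring 2024
5 | Physics 201 | Spring 2024
6 | Math 101 | Spring 2024
7 | Algorithms 201 | Spring 2024
8 | Physics 201 | Fall 2024
9 | Algorithms 201 | Fall 2024
10 | Music 101 | Fall 2023
11 | Music 101 | Spring 2024
12 | Chemistry 101 | Fall 2024
13 | Physics 201 | Fall 2023
14 | Algorithms 201 | Spring 2024
15 | Math 101 | Spring 2024
16 | Algorithms 201 | Fall 2024
17 | Physics 201 | Fall 2023
18 | Music 101 | Spring 2024
19 | Algorithms 201 | Spring 2024
20 | Math 101 | Fall 2024
21 | Physics 201 | Fall 2024
22 | Chemistry 101 | Spring 2024
23 | Music 101 | Spring 2024
24 | Math 101 | Fall 2023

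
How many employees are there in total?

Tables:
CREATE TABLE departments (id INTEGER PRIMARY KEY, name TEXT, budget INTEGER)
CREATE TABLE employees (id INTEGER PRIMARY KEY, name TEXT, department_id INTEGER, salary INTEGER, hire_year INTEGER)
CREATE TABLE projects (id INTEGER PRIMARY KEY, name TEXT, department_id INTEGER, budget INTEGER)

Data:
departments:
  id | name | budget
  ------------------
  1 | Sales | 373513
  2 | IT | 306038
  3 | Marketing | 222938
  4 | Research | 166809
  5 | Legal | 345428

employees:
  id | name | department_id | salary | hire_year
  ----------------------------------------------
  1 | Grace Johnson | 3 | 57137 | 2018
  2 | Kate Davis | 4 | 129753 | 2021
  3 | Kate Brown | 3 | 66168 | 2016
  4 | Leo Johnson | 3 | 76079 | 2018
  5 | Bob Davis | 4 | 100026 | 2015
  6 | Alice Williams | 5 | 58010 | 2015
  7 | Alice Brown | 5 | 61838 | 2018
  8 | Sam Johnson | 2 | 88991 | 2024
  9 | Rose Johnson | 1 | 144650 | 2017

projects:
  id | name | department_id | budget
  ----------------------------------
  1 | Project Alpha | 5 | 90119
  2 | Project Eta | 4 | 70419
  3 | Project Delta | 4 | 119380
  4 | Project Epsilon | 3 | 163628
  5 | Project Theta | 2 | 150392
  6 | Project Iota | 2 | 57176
SELECT COUNT(*) FROM employees

Execution result:
9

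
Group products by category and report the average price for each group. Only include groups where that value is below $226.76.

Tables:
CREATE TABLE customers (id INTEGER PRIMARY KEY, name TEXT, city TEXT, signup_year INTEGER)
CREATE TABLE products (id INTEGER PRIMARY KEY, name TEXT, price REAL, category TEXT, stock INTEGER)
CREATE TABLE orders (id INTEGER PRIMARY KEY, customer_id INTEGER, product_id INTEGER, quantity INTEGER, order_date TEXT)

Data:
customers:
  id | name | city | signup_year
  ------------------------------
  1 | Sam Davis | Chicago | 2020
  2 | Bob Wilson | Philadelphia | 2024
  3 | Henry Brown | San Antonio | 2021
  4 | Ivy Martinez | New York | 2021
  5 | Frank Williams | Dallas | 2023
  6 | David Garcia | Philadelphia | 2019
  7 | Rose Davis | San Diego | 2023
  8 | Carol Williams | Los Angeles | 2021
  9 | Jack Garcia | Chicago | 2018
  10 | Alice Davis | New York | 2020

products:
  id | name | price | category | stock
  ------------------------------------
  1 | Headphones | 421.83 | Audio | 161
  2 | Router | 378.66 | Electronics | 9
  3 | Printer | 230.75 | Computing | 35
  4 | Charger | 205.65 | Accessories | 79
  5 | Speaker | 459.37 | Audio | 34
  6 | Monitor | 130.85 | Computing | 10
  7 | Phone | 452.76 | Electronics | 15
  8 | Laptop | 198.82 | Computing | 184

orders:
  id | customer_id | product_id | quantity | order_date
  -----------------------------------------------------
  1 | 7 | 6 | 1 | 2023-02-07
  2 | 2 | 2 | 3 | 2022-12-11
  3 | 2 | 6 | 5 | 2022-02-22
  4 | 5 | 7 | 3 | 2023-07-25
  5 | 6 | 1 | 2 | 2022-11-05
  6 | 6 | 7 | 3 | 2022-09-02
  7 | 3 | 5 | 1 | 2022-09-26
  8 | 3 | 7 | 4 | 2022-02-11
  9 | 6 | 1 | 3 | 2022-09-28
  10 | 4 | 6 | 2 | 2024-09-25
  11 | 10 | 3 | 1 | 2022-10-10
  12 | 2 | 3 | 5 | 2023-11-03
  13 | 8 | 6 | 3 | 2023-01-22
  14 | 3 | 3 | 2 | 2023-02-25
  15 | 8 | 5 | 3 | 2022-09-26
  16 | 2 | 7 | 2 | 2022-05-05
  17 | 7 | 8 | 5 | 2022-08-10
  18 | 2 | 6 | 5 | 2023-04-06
SELECT category, AVG(price) AS avg_price FROM products GROUP BY category HAVING AVG(price) < 226.76

Execution result:
category | avg_price
Accessories | 205.65
Computing | 186.81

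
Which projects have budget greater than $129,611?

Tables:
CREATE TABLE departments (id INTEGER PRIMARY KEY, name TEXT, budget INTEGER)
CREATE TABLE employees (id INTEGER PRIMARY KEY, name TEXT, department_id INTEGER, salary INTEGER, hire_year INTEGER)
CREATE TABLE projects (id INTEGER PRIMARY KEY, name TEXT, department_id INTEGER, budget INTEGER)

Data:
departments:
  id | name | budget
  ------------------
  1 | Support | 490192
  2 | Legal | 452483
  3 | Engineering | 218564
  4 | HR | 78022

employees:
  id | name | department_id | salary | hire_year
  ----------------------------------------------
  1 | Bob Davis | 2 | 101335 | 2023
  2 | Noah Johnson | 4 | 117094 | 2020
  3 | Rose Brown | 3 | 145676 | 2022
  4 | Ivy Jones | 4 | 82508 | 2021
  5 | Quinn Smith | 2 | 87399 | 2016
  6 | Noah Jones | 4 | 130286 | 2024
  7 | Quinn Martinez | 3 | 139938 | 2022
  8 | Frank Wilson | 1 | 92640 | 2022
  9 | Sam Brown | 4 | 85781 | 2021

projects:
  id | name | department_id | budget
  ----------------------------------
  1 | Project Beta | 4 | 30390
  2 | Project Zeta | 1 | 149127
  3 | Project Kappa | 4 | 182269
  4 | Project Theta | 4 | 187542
SELECT name, budget FROM projects WHERE budget > 129611

Execution result:
name | budget
Project Zeta | 149127
Project Kappa | 182269
Project Theta | 187542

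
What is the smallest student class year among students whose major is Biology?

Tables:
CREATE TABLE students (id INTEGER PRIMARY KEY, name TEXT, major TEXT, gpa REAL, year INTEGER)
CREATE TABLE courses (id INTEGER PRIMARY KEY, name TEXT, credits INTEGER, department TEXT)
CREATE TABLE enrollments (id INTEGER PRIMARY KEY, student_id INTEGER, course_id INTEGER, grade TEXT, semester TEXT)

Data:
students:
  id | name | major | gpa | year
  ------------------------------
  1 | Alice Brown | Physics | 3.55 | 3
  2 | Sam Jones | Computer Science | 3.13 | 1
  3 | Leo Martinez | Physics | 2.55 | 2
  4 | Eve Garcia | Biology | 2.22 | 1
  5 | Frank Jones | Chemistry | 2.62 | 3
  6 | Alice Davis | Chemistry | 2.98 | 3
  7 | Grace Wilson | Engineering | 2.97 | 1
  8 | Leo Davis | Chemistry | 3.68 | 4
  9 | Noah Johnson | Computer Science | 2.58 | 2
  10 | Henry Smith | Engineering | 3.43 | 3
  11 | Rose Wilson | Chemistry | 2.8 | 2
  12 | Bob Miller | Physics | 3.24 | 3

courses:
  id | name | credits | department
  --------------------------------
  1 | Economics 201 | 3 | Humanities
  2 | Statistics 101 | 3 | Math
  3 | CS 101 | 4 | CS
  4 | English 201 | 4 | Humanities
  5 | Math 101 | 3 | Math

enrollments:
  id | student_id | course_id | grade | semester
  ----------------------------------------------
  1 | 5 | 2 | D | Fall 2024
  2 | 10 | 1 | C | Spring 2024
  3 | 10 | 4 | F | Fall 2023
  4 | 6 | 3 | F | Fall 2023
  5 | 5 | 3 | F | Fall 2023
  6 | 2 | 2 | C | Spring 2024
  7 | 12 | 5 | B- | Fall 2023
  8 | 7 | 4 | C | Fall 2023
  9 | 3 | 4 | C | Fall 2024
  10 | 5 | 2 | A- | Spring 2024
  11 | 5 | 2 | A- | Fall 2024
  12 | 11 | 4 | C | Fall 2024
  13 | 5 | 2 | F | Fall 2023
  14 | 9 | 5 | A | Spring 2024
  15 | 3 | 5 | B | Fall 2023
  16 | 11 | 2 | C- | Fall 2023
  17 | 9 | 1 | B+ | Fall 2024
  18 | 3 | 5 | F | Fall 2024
SELECT MIN(year) FROM students WHERE major = 'Biology'

Execution result:
1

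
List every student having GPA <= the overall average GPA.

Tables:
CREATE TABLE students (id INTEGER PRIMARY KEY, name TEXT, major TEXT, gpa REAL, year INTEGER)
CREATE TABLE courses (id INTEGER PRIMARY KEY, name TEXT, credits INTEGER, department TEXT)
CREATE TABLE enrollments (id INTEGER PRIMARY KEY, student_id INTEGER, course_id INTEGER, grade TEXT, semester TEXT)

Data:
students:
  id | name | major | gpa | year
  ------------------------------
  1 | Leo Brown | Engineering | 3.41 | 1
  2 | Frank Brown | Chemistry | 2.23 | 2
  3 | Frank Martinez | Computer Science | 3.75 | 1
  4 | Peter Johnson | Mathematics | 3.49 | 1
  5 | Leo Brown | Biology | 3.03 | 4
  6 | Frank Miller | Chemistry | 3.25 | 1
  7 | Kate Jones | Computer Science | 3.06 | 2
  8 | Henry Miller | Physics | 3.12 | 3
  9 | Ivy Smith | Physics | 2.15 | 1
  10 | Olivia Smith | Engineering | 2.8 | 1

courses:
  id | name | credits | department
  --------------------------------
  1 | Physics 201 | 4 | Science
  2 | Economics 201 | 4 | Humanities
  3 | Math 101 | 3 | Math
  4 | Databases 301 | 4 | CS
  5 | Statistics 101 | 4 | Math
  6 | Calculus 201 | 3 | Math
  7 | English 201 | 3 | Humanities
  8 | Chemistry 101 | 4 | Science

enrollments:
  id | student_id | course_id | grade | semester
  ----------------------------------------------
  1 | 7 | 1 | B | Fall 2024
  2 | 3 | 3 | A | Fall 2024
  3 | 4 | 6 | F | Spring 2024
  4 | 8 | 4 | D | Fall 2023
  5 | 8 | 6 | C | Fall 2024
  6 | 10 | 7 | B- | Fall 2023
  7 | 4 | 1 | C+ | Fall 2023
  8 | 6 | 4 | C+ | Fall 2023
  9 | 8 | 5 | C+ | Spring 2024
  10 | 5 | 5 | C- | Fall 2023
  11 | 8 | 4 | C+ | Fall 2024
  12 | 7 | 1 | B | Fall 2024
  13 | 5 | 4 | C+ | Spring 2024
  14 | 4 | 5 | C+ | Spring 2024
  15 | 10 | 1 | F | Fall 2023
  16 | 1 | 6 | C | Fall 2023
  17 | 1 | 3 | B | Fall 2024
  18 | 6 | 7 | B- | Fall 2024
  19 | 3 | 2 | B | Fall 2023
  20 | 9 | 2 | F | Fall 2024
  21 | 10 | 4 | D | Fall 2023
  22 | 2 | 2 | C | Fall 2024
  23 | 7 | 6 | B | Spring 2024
SELECT name, gpa FROM students WHERE gpa <= (SELECT AVG(gpa) FROM students)

Execution result:
name | gpa
Frank Brown | 2.23
Ivy Smith | 2.15
Olivia Smith | 2.80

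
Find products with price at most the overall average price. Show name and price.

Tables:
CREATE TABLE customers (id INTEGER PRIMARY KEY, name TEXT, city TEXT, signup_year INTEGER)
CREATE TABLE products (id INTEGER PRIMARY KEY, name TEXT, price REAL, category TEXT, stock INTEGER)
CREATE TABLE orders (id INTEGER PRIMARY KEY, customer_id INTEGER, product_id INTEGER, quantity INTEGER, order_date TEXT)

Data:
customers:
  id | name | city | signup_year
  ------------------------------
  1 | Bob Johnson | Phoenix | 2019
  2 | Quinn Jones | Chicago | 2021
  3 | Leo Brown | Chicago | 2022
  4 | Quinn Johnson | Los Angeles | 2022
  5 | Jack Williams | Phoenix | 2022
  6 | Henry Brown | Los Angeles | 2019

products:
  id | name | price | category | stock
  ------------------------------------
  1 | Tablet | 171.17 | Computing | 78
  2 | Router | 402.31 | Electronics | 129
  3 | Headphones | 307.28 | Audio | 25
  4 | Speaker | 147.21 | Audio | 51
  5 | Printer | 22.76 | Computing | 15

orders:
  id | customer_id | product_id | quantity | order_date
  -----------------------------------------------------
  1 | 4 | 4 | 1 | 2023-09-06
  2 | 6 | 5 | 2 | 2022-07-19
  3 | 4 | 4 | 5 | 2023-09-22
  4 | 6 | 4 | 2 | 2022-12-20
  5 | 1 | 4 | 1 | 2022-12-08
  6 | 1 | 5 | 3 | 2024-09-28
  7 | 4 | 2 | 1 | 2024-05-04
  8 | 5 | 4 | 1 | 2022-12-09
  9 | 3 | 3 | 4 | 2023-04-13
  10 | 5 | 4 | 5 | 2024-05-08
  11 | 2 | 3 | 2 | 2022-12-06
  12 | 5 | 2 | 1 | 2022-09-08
SELECT name, price FROM products WHERE price <= (SELECT AVG(price) FROM products)

Execution result:
name | price
Tablet | 171.17
Speaker | 147.21
Printer | 22.76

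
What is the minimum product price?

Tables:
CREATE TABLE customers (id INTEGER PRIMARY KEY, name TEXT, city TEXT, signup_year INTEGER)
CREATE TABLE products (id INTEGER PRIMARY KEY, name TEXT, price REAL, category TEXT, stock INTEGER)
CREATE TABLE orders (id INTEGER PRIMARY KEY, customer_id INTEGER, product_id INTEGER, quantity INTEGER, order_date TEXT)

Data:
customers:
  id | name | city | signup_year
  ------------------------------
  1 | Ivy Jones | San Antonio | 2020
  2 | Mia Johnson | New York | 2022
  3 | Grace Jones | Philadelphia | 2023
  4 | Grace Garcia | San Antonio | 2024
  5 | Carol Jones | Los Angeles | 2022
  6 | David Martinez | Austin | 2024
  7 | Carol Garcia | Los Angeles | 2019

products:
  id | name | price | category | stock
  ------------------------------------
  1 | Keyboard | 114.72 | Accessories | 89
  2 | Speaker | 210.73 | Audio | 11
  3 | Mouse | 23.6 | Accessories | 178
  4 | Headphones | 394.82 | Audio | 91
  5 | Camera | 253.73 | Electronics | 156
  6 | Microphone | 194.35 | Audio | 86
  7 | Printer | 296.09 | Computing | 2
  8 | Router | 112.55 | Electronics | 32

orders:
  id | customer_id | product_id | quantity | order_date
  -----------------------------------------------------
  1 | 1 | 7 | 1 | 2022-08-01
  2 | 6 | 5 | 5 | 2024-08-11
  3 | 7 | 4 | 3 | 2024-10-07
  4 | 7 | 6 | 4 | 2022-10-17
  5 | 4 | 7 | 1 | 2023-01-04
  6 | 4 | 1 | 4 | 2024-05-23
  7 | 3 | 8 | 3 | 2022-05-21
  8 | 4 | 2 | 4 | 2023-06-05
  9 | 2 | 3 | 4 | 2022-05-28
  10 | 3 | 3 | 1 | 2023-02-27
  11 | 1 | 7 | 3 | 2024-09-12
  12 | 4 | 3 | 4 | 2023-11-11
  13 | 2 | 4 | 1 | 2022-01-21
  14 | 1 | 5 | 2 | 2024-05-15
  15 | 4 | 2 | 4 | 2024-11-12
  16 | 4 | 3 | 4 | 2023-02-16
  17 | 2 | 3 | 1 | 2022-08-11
SELECT MIN(price) FROM products

Execution result:
23.60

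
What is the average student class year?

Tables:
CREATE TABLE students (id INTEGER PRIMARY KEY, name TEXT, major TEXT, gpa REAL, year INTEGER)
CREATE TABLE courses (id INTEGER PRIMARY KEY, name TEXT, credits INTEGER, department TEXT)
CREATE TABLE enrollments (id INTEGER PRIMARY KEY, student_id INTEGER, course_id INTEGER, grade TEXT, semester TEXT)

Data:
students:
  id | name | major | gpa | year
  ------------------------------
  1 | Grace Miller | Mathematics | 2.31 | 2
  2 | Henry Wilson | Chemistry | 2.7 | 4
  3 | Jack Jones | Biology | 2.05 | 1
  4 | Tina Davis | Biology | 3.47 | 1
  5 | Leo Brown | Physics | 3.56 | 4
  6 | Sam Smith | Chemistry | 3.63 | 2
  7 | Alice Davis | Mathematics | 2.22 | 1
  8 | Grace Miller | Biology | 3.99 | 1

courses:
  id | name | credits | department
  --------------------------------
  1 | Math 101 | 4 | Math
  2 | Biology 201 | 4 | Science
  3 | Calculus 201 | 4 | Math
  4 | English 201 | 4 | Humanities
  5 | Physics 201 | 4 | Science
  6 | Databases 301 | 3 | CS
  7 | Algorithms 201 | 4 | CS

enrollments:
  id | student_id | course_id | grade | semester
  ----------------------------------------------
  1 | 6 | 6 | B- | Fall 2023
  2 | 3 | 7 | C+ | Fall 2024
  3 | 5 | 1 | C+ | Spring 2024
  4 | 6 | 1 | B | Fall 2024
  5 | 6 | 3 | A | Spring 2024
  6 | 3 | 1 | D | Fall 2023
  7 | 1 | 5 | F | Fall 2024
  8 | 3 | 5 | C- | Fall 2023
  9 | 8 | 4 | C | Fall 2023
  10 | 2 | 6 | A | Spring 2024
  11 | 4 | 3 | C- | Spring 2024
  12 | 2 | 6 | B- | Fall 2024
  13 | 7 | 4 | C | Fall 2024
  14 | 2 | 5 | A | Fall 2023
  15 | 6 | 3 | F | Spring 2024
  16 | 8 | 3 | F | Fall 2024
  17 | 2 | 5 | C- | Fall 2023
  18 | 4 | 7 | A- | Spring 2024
SELECT AVG(year) FROM students

Execution result:
2.00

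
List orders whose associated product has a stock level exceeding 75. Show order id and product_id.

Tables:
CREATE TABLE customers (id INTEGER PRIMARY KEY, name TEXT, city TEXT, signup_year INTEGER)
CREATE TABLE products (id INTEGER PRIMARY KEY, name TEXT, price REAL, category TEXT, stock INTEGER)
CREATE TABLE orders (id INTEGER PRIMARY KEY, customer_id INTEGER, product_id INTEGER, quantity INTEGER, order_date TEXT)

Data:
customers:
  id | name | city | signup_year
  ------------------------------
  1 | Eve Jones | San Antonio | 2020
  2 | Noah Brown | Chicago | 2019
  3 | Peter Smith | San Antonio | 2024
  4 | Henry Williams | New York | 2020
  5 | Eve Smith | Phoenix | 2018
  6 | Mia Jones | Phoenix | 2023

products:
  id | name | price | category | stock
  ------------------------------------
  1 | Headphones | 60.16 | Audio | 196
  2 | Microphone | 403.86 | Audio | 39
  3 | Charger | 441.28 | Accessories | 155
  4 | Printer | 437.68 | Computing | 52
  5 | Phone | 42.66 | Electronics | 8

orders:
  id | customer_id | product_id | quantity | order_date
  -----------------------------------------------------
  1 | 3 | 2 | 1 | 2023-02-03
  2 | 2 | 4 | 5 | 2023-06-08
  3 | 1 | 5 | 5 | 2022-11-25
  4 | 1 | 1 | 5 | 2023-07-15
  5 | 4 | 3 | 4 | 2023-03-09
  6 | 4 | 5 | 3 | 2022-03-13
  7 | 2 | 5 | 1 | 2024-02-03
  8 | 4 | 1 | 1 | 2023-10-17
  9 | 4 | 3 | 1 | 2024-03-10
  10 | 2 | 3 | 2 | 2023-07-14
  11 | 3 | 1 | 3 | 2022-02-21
SELECT id, product_id FROM orders WHERE product_id IN (SELECT id FROM products WHERE stock > 75)

Execution result:
id | product_id
4 | 1
5 | 3
8 | 1
9 | 3
10 | 3
11 | 1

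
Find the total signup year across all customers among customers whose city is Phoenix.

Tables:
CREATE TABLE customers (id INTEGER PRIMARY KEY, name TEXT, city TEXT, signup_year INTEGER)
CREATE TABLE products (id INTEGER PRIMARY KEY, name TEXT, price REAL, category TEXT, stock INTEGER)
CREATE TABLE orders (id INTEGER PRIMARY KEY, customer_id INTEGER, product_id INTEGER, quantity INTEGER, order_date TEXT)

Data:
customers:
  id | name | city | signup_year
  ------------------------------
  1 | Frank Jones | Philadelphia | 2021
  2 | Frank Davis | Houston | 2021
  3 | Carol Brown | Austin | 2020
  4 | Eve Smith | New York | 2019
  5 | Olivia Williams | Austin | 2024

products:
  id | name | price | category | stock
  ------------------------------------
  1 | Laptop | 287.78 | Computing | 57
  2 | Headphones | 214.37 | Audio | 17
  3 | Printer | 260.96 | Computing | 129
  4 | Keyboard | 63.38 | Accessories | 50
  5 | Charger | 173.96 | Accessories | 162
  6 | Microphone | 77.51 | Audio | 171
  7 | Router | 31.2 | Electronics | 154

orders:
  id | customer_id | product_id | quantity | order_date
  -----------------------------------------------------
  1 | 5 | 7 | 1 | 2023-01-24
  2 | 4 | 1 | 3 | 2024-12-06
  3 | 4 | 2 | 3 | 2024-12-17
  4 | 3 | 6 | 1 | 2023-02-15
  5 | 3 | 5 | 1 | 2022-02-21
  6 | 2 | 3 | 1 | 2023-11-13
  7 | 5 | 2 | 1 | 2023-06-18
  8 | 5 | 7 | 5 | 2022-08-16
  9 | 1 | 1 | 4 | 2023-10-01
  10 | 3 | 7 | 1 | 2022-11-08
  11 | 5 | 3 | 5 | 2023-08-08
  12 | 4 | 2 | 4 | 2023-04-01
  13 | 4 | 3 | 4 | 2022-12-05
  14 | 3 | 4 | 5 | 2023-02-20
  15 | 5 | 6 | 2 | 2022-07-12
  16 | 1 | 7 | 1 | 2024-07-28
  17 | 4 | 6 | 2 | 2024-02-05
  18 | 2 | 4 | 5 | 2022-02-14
SELECT SUM(signup_year) FROM customers WHERE city = 'Phoenix'

Execution result:
NULL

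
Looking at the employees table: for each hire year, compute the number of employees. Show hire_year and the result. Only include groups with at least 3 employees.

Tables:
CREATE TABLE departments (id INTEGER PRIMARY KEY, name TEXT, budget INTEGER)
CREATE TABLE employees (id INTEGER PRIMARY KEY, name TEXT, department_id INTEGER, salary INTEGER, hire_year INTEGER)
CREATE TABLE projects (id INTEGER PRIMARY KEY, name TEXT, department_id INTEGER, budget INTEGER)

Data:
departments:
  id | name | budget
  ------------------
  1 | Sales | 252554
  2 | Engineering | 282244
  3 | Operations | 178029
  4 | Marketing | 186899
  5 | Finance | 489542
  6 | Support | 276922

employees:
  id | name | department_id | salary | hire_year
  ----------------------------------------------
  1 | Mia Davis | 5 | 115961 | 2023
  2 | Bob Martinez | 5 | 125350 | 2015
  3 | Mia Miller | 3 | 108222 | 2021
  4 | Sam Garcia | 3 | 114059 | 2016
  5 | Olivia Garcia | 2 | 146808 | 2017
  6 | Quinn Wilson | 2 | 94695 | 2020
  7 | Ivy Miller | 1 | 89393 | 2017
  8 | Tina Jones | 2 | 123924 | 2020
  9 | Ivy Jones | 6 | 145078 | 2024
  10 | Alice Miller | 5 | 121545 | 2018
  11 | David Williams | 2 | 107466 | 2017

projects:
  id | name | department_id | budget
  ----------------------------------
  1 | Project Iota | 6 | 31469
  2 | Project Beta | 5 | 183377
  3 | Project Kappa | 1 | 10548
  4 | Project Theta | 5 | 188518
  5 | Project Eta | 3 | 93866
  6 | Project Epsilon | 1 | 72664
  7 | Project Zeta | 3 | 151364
SELECT hire_year, COUNT(*) AS n FROM employees GROUP BY hire_year HAVING COUNT(*) >= 3

Execution result:
hire_year | n
2017 | 3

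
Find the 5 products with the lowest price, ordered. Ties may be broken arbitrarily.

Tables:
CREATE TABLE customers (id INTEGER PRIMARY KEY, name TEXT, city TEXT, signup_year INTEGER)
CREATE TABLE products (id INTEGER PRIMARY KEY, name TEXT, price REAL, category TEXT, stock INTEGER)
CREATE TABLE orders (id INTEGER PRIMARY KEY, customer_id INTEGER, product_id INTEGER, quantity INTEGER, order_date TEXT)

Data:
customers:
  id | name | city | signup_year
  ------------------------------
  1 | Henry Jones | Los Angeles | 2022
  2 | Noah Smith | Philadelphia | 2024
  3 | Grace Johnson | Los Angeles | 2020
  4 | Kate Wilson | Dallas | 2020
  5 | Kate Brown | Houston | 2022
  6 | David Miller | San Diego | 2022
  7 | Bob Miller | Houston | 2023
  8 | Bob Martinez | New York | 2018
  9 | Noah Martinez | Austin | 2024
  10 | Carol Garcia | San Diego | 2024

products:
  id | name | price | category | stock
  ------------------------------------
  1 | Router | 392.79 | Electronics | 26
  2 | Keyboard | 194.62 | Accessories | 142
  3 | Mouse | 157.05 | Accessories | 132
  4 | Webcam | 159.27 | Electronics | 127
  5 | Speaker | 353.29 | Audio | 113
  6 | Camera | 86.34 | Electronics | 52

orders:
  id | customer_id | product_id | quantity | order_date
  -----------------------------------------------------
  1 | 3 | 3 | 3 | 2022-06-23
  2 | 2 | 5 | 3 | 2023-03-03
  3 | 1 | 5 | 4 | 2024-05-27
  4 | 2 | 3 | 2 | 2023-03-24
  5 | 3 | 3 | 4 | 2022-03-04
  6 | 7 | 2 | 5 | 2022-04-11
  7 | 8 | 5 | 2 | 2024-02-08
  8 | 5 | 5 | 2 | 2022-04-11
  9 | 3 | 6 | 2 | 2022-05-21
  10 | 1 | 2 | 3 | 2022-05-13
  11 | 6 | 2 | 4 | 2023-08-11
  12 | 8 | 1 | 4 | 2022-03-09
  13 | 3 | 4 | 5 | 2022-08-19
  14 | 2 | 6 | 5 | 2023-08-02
SELECT name, price FROM products ORDER BY price ASC LIMIT 5

Execution result:
name | price
Camera | 86.34
Mouse | 157.05
Webcam | 159.27
Keyboard | 194.62
Speaker | 353.29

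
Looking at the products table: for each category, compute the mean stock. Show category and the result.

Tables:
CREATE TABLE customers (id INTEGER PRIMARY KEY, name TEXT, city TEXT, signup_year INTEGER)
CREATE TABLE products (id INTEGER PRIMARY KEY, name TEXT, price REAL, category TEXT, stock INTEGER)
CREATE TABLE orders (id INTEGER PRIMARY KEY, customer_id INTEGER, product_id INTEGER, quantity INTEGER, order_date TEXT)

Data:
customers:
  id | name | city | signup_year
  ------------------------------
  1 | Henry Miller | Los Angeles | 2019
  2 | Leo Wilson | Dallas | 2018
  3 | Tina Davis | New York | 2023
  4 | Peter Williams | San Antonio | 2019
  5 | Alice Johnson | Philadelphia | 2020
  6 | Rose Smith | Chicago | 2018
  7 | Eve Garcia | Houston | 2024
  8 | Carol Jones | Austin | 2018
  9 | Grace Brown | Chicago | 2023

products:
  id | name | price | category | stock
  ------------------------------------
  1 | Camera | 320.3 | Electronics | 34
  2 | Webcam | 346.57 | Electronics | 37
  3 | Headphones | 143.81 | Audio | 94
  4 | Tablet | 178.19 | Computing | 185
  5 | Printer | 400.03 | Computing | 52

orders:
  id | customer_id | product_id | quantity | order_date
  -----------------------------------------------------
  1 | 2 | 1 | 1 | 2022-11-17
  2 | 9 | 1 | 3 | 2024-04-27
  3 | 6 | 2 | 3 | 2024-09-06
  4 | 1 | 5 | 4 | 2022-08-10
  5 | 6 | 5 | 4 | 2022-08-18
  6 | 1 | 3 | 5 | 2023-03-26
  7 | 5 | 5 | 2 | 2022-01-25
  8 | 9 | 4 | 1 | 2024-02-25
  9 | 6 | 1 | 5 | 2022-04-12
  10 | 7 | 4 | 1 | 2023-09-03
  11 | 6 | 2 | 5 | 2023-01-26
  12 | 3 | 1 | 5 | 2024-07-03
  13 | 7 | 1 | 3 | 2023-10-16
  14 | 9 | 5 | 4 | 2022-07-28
SELECT category, AVG(stock) AS avg_stock FROM products GROUP BY category

Execution result:
category | avg_stock
Audio | 94.00
Computing | 118.50
Electronics | 35.50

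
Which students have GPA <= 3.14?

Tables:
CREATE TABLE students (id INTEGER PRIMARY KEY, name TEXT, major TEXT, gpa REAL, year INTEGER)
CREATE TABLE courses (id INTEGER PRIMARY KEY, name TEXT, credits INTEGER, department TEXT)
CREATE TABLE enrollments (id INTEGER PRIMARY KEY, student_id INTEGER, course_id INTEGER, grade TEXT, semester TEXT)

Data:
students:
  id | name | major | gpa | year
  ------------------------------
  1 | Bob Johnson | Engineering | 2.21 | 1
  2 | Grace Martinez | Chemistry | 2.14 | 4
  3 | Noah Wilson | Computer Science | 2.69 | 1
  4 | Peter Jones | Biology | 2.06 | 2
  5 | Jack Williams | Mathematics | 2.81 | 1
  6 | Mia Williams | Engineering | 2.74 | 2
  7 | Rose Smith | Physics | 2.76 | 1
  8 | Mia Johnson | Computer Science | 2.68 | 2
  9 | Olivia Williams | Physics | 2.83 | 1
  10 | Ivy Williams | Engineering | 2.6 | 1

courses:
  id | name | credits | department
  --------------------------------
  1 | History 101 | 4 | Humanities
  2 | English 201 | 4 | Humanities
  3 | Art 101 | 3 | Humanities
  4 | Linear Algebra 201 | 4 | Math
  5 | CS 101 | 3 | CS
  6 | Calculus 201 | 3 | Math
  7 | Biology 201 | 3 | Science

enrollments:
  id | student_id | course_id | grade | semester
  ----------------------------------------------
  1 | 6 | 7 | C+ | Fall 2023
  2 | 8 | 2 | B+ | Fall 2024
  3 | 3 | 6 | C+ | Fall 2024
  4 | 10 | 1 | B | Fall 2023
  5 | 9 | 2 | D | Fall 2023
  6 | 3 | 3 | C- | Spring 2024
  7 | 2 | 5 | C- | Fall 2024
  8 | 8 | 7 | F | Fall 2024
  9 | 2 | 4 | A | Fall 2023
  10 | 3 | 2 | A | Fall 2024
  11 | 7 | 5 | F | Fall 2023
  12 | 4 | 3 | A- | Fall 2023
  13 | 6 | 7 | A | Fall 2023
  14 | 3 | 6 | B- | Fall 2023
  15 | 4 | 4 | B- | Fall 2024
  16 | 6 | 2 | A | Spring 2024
SELECT name, gpa FROM students WHERE gpa <= 3.14

Execution result:
name | gpa
Bob Johnson | 2.21
Grace Martinez | 2.14
Noah Wilson | 2.69
Peter Jones | 2.06
Jack Williams | 2.81
Mia Williams | 2.74
Rose Smith | 2.76
Mia Johnson | 2.68
Olivia Williams | 2.83
Ivy Williams | 2.60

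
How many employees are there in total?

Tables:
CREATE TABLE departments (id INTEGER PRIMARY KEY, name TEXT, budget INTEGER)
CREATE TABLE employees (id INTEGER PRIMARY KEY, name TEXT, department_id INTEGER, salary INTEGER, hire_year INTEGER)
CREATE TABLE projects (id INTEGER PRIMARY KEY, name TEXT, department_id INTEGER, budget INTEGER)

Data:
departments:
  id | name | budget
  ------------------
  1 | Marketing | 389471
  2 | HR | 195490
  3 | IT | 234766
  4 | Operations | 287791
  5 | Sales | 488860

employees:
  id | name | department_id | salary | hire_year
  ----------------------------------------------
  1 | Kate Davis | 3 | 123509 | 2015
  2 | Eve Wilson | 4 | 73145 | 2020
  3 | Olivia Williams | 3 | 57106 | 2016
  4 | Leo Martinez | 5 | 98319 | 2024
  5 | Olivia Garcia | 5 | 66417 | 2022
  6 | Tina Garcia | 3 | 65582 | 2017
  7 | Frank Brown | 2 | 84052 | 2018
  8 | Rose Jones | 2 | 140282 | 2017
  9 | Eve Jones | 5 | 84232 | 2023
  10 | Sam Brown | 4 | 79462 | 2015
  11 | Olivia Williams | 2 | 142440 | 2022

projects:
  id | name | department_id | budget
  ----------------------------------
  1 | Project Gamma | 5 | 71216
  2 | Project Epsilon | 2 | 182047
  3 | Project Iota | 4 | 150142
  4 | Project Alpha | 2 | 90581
SELECT COUNT(*) FROM employees

Execution result:
11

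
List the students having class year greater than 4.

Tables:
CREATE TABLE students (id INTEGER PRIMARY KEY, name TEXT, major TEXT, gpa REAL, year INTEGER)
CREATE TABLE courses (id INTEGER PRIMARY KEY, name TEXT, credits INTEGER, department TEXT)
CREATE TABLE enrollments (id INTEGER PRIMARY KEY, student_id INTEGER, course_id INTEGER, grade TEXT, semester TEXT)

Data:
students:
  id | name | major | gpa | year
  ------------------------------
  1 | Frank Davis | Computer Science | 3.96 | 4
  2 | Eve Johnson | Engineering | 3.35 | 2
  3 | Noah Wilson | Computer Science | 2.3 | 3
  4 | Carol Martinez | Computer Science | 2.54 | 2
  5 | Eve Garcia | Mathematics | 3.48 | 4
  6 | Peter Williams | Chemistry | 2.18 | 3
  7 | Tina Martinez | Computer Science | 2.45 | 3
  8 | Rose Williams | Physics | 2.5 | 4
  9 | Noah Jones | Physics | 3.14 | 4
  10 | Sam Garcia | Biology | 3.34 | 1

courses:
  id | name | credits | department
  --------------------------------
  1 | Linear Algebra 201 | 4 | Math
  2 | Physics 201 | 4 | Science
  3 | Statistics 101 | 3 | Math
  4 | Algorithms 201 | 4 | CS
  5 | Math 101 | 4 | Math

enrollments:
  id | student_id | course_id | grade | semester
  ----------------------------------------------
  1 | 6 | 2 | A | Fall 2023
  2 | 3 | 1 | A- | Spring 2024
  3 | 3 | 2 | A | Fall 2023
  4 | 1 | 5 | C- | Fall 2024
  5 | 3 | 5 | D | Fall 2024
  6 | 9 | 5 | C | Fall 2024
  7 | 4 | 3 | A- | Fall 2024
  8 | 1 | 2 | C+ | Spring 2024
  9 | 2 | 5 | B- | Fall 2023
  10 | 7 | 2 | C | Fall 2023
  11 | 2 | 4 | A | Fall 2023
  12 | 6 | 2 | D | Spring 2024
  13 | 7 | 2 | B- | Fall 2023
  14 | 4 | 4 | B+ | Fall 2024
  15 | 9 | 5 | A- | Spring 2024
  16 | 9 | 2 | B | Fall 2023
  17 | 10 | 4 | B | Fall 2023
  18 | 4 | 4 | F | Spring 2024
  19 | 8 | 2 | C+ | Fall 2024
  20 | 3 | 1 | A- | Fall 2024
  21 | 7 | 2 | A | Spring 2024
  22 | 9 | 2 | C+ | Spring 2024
SELECT name, year FROM students WHERE year > 4

Execution result:
(no rows)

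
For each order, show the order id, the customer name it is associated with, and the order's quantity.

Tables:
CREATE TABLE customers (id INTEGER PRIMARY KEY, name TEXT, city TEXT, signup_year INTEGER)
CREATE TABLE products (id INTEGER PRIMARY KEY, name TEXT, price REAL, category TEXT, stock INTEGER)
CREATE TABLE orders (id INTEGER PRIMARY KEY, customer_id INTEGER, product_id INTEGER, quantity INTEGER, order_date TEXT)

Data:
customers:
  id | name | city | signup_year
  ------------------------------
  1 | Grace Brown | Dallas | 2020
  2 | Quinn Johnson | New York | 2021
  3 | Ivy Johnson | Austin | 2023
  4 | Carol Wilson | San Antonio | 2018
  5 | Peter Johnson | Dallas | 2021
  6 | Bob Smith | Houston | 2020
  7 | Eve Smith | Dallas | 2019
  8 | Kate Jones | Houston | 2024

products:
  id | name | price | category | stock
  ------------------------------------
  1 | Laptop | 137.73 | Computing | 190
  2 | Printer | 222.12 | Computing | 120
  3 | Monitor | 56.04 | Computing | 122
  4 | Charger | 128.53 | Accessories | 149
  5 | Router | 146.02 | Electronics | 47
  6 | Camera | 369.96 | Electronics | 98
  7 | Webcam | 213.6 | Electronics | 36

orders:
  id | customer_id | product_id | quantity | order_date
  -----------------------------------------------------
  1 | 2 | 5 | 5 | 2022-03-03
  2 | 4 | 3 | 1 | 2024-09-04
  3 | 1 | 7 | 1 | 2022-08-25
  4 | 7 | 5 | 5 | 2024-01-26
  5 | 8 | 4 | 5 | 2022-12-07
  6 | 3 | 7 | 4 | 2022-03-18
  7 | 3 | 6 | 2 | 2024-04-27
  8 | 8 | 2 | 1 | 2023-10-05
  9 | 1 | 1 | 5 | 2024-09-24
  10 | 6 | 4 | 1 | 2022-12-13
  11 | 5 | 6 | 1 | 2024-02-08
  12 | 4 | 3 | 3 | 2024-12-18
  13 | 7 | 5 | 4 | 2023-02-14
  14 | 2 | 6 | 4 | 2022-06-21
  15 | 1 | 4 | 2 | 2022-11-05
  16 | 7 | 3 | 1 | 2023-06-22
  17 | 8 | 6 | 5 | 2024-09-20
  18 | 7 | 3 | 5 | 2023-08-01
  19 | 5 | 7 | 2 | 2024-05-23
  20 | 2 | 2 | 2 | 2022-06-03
SELECT c.id, p.name AS customer, c.quantity FROM orders c JOIN customers p ON c.customer_id = p.id

Execution result:
id | customer | quantity
1 | Quinn Johnson | 5
2 | Carol Wilson | 1
3 | Grace Brown | 1
4 | Eve Smith | 5
5 | Kate Jones | 5
6 | Ivy Johnson | 4
7 | Ivy Johnson | 2
8 | Kate Jones | 1
9 | Grace Brown | 5
10 | Bob Smith | 1
11 | Peter Johnson | 1
12 | Carol Wilson | 3
13 | Eve Smith | 4
14 | Quinn Johnson | 4
15 | Grace Brown | 2
16 | Eve Smith | 1
17 | Kate Jones | 5
18 | Eve Smith | 5
19 | Peter Johnson | 2
20 | Quinn Johnson | 2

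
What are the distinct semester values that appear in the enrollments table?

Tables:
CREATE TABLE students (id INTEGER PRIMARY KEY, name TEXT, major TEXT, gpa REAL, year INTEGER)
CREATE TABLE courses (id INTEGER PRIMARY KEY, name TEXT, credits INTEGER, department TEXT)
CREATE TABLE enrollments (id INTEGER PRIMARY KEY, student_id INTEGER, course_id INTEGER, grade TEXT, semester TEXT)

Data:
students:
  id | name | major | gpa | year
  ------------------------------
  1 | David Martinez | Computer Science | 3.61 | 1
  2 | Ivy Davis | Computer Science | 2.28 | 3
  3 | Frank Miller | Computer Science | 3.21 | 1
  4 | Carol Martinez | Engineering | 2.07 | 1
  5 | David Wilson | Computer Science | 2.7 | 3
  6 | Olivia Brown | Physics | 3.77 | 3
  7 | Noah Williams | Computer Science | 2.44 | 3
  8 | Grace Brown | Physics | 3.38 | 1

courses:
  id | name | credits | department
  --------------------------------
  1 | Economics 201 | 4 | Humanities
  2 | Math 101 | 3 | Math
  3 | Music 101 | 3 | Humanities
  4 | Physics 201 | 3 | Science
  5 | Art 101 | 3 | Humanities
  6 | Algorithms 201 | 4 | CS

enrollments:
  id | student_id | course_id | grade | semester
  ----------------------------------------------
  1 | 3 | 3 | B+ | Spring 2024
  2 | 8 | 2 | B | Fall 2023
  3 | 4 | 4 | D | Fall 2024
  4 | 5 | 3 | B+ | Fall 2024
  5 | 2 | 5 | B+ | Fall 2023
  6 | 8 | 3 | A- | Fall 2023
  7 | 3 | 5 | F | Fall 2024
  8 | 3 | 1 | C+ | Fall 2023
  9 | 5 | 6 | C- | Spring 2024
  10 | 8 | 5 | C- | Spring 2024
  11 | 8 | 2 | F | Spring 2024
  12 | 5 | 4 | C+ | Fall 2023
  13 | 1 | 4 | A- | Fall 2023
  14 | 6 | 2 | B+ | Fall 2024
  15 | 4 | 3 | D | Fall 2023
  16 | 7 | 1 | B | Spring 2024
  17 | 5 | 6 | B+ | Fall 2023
SELECT DISTINCT semester FROM enrollments

Execution result:
semester
Spring 2024
Fall 2023
Fall 2024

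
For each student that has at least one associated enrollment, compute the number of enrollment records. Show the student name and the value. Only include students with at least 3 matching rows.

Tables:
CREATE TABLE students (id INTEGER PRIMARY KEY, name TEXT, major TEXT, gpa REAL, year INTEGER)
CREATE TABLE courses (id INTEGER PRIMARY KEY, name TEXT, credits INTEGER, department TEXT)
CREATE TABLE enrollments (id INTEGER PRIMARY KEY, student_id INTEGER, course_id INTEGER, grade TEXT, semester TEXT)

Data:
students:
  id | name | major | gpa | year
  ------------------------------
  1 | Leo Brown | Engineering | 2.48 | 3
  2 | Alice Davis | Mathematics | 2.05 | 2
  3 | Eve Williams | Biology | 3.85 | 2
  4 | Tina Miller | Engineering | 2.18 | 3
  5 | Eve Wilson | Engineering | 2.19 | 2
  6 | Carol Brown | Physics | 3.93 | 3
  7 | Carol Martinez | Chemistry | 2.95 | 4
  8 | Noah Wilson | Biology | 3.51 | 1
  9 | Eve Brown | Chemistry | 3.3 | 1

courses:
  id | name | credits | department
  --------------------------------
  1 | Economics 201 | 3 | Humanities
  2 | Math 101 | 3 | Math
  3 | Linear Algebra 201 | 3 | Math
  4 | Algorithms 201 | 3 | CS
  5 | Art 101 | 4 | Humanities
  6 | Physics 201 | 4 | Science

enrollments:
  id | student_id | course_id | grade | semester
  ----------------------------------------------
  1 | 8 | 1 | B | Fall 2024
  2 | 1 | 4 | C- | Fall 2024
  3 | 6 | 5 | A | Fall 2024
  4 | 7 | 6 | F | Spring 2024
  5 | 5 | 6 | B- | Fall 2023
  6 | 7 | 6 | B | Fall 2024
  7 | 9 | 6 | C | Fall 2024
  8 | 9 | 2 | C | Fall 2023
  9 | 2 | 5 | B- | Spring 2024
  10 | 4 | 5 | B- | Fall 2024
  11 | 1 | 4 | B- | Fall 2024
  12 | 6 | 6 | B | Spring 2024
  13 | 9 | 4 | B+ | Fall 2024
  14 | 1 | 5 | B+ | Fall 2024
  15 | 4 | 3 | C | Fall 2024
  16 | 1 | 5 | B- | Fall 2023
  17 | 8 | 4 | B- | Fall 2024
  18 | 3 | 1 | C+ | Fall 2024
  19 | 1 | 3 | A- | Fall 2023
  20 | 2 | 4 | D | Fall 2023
SELECT p.name, COUNT(*) AS n FROM enrollments c JOIN students p ON c.student_id = p.id GROUP BY p.id, p.name HAVING COUNT(*) >= 3

Execution result:
name | n
Leo Brown | 5
Eve Brown | 3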